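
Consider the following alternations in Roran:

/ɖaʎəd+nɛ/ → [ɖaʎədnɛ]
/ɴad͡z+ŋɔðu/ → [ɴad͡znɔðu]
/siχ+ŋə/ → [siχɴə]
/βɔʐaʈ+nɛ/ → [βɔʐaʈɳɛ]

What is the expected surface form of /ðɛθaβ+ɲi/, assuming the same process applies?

[ðɛθaβmi]

The data show progressive place assimilation: /ŋ/ → [n] after /d͡z/; /ŋ/ → [ɴ] after /χ/; /n/ → [ɳ] after /ʈ/. In each pair only place changes, matching the preceding consonant, while manner and voice stay constant.
No alternation appears in [ɖaʎədnɛ]: there the adjacent consonants already agree in place (/n/ and /d/ are both alveolar), so this form is consistent with the same rule.
/ɲ/ is a voiced palatal nasal. The preceding trigger /β/ is bilabial, so /ɲ/ must become bilabial as well.
The voiced bilabial nasal is [m], so /ɲ/ → [m].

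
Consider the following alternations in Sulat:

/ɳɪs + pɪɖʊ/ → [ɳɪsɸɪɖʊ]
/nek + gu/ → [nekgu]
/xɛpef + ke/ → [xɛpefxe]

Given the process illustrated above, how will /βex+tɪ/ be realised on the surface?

The data show progressive manner assimilation: /p/ → [ɸ] after /s/; /k/ → [x] after /f/. In each pair only manner changes, matching the preceding consonant, while place and voice stay constant.
No alternation appears in [nekgu]: there the adjacent consonants already agree in manner (/g/ and /k/ are both stops), so this form is consistent with the same rule.
The rule targets /t/ (voiceless alveolar stop), which sits after the trigger /x/ (fricative).
The voiceless alveolar fricative is [s], so /t/ → [s].

[βexsɪ]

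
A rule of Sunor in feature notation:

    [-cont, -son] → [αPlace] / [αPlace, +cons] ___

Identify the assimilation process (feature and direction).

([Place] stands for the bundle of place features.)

The rule copies the place features (abbreviated [Place]) from the environment onto the target, so the assimilating feature is place.
Since the environment is written before the underscore, the trigger precedes the target; the direction is progressive.

progressive place assimilation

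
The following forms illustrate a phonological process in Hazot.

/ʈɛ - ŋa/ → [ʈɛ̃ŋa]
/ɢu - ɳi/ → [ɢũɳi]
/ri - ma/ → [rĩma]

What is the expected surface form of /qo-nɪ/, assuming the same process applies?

The data show regressive nasality assimilation (vowel nasalisation): /ɛ/ → [ɛ̃] before /ŋ/; /u/ → [ũ] before /ɳ/; /i/ → [ĩ] before /m/ — a vowel is nasalised by an immediately following nasal consonant.
/o/ sits next to the nasal /n/ and is therefore nasalised to [õ].

[qõnɪ]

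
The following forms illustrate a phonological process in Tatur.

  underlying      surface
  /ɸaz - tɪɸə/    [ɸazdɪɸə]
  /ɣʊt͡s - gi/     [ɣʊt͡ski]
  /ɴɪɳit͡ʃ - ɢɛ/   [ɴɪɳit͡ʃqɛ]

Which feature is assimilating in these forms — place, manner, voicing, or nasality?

Comparing underlying and surface forms, /t/ → [d] is the alternation; the neighbouring /z/ is constant.
/t/ is voiceless while /z/ is voiced; the output [d] is voiced, matching the trigger — so the feature that spreads is voicing.
The other alternating forms pattern the same way: /g/ → [k] after /t͡s/ (voiced → voiceless, matching voiceless); /ɢ/ → [q] after /t͡ʃ/ (voiced → voiceless, matching voiceless) — only voicing changes, and always toward the preceding segment.

voicing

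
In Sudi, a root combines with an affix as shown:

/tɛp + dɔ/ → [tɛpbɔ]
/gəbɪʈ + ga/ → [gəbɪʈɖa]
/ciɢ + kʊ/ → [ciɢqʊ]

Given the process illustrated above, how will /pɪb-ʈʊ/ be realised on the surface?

The data show progressive place assimilation: /d/ → [b] after /p/; /g/ → [ɖ] after /ʈ/; /k/ → [q] after /ɢ/. In each pair only place changes, matching the preceding consonant, while manner and voice stay constant.
The rule targets /ʈ/ (voiceless retroflex stop), which sits after the trigger /b/ (bilabial).
Changing only its place to bilabial gives [p] — the voiceless bilabial stop.

[pɪbpʊ]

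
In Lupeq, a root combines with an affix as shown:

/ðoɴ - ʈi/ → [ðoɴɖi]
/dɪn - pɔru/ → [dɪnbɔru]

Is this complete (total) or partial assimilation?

The segment that alternates is /ʈ/, which surfaces as [ɖ] when adjacent to /ɴ/.
/ʈ/ is voiceless while /ɴ/ is voiced; the output [ɖ] is voiced, matching the trigger — so the feature that spreads is voicing.
Place and manner are unchanged, so the assimilation is partial, not total.
Checking the remaining alternation: /p/ → [b] after /n/ (voiceless → voiced, matching voiced) — only voicing changes, and always toward the preceding segment.

partial assimilation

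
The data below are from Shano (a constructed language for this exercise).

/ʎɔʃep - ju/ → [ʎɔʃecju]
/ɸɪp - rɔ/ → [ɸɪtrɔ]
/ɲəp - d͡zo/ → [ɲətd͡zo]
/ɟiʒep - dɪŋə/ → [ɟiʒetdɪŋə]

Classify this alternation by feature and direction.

regressive place assimilation

Comparing underlying and surface forms, /p/ → [c] is the alternation; the neighbouring /j/ is constant.
The change bilabial → palatal matches the place of the following /j/, identifying this as place assimilation.
Manner and voice are unchanged, so the assimilation is partial, not total.
The same holds elsewhere in the data: /p/ → [t] before /r/ (bilabial → alveolar, matching alveolar); /p/ → [t] before /d͡z/ (bilabial → alveolar, matching alveolar); /p/ → [t] before /d/ (bilabial → alveolar, matching alveolar) — only place changes, and always toward the following segment.
Since the segment that changes precedes the conditioning segment, the assimilation is regressive.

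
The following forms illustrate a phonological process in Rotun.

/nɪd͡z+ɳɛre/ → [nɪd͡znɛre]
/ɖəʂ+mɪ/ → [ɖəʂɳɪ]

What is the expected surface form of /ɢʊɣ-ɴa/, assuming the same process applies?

[ɢʊɣŋa]

The data show progressive place assimilation: /ɳ/ → [n] after /d͡z/; /m/ → [ɳ] after /ʂ/. In each pair only place changes, matching the preceding consonant, while manner and voice stay constant.
/ɴ/ is a voiced uvular nasal. The preceding trigger /ɣ/ is velar, so /ɴ/ must become velar as well.
The voiced velar nasal is [ŋ], so /ɴ/ → [ŋ].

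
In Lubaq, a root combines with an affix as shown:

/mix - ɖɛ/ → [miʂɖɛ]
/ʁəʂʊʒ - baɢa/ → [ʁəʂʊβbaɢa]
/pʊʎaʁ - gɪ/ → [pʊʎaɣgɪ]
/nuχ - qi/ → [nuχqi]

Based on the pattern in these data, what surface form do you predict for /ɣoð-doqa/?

The data show regressive place assimilation: /x/ → [ʂ] before /ɖ/; /ʒ/ → [β] before /b/; /ʁ/ → [ɣ] before /g/. In each pair only place changes, matching the following consonant, while manner and voice stay constant.
No alternation appears in [nuχqi]: there the adjacent consonants already agree in place (/χ/ and /q/ are both uvular), so this form is consistent with the same rule.
/ð/ is a voiced dental fricative. The following trigger /d/ is alveolar, so /ð/ must become alveolar as well.
The voiced alveolar fricative is [z], so /ð/ → [z].

[ɣozdoqa]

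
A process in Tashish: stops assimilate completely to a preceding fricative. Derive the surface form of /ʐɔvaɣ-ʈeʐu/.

/ʈ/ is the segment targeted by the rule; it sits immediately after /ɣ/, so it assimilates completely and surfaces as [ɣ].

[ʐɔvaɣɣeʐu]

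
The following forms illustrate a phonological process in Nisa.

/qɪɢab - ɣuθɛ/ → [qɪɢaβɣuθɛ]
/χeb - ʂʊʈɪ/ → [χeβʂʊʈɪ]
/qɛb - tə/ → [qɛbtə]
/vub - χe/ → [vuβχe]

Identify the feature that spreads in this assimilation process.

manner

The segment that alternates is /b/, which surfaces as [β] when adjacent to /ɣ/.
The change stop → fricative matches the manner of the following /ɣ/, identifying this as manner assimilation.
The other alternating forms pattern the same way: /b/ → [β] before /ʂ/ (stop → fricative, matching a fricative); /b/ → [β] before /χ/ (stop → fricative, matching a fricative) — only manner changes, and always toward the following segment.
Nothing changes in [qɛbtə]: there the adjacent consonants already agree in manner (/b/ and /t/ are both stops), so this form is consistent with the same rule.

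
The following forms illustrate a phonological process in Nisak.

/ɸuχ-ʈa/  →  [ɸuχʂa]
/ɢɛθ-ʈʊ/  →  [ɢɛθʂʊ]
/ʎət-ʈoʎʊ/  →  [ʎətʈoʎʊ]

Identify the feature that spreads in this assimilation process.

manner

Comparing underlying and surface forms, /ʈ/ → [ʂ] is the alternation; the neighbouring /χ/ is constant.
/ʈ/ is a stop while /χ/ is a fricative; the output [ʂ] is a fricative, matching the trigger — so the feature that spreads is manner.
Checking the remaining alternation: /ʈ/ → [ʂ] after /θ/ (stop → fricative, matching a fricative) — only manner changes, and always toward the preceding segment.
Nothing changes in [ʎətʈoʎʊ]: there the adjacent consonants already agree in manner (/ʈ/ and /t/ are both stops), so this form is consistent with the same rule.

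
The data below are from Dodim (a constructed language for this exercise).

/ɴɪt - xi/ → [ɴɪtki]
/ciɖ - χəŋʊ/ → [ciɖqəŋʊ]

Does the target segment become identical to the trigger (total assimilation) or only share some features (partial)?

Underlying /x/ is realised as [k] next to /t/; /t/ itself does not change.
/x/ is a fricative while /t/ is a stop; the output [k] is a stop, matching the trigger — so the feature that spreads is manner.
Place and voice are unchanged, so the assimilation is partial, not total.
Checking the remaining alternation: /χ/ → [q] after /ɖ/ (fricative → stop, matching a stop) — only manner changes, and always toward the preceding segment.

partial assimilation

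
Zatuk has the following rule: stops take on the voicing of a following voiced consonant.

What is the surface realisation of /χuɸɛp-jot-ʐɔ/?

[χuɸɛbjodʐɔ]

/p/ is a voiceless bilabial stop. The following trigger /j/ is voiced, so /p/ must become voiced as well.
A voiced bilabial stop is [b], so the surface segment is [b].
At the second juncture, /t/ likewise becomes [d] adjacent to /ʐ/.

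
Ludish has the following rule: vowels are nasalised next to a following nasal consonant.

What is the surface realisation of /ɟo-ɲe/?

The vowel /o/ is adjacent to the following nasal /ɲ/, so it acquires [+nasal] and surfaces as [õ].

[ɟõɲe]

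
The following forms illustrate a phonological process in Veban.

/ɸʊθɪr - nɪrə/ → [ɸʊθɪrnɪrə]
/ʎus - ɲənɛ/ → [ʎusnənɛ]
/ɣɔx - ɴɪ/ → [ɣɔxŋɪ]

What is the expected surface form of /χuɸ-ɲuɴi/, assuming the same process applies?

The data show progressive place assimilation: /ɲ/ → [n] after /s/; /ɴ/ → [ŋ] after /x/. In each pair only place changes, matching the preceding consonant, while manner and voice stay constant.
Nothing changes in [ɸʊθɪrnɪrə]: there the adjacent consonants already agree in place (/n/ and /r/ are both alveolar), so this form is consistent with the same rule.
The rule targets /ɲ/ (voiced palatal nasal), which sits after the trigger /ɸ/ (bilabial).
The voiced bilabial nasal is [m], so /ɲ/ → [m].

[χuɸmuɴi]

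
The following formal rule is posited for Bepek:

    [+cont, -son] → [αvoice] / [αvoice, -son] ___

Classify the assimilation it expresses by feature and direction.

The shared variable α links the value of [voice] on the target to the same value on the neighbouring segment, so voicing is the feature that assimilates.
Since the environment is written before the underscore, the trigger precedes the target; the direction is progressive.

progressive voicing assimilation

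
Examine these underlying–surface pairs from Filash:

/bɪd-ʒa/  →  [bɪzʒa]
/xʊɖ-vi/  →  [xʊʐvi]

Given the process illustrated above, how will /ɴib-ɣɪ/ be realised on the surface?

[ɴiβɣɪ]

The data show regressive manner assimilation: /d/ → [z] before /ʒ/; /ɖ/ → [ʐ] before /v/. In each pair only manner changes, matching the following consonant, while place and voice stay constant.
The rule targets /b/ (voiced bilabial stop), which sits before the trigger /ɣ/ (fricative).
A voiced bilabial fricative is [β], so the surface segment is [β].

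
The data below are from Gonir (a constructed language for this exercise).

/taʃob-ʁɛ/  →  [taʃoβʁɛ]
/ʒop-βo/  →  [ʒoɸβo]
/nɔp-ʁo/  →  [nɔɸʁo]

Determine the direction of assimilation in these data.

Underlying /b/ is realised as [β] next to /ʁ/; /ʁ/ itself does not change.
/b/ is a stop while /ʁ/ is a fricative; the output [β] is a fricative, matching the trigger — so the feature that spreads is manner.
Checking the remaining alternations: /p/ → [ɸ] before /β/ (stop → fricative, matching a fricative); /p/ → [ɸ] before /ʁ/ (stop → fricative, matching a fricative) — only manner changes, and always toward the following segment.
The trigger is the following segment, so the direction is regressive (anticipatory).

regressive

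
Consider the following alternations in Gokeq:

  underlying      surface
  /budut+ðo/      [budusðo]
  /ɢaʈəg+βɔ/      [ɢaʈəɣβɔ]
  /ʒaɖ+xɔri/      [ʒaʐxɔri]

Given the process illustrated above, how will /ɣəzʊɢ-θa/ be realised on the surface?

The data show regressive manner assimilation: /t/ → [s] before /ð/; /g/ → [ɣ] before /β/; /ɖ/ → [ʐ] before /x/. In each pair only manner changes, matching the following consonant, while place and voice stay constant.
/ɢ/ is a voiced uvular stop. The following trigger /θ/ is a fricative, so /ɢ/ must become a fricative as well.
Changing only its manner to fricative gives [ʁ] — the voiced uvular fricative.

[ɣəzʊʁθa]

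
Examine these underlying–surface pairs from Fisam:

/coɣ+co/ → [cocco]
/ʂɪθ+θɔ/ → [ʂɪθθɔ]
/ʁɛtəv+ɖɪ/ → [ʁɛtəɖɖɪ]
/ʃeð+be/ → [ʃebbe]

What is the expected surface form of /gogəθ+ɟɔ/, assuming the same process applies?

The data show regressive total assimilation (/ɣ/ → [c] before /c/; /v/ → [ɖ] before /ɖ/; /ð/ → [b] before /b/): in every case the target segment becomes identical to its following neighbour, copying more than a single feature.
In [ʂɪθθɔ] the two consonants at the boundary are already identical (/θ/ + /θ/), so the rule applies vacuously and nothing changes.
/θ/ is the segment targeted by the rule; it sits immediately before /ɟ/, so it assimilates completely and surfaces as [ɟ].

[gogəɟɟɔ]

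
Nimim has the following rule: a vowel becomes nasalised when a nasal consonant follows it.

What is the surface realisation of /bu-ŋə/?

[bũŋə]

The vowel /u/ is adjacent to the following nasal /ŋ/, so it acquires [+nasal] and surfaces as [ũ].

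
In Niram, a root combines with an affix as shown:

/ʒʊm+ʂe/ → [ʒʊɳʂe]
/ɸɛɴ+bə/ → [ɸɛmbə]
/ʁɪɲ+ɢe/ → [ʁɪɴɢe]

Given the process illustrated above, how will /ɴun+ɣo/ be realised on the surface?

[ɴuŋɣo]

The data show regressive place assimilation: /m/ → [ɳ] before /ʂ/; /ɴ/ → [m] before /b/; /ɲ/ → [ɴ] before /ɢ/. In each pair only place changes, matching the following consonant, while manner and voice stay constant.
/n/ is a voiced alveolar nasal. The following trigger /ɣ/ is velar, so /n/ must become velar as well.
A voiced velar nasal is [ŋ], so the surface segment is [ŋ].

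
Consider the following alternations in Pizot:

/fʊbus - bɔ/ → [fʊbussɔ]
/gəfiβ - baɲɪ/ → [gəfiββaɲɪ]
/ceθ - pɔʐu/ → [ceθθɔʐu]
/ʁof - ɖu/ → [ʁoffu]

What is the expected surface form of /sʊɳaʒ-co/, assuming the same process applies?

The data show progressive total assimilation (/b/ → [s] after /s/; /b/ → [β] after /β/; /p/ → [θ] after /θ/; /ɖ/ → [f] after /f/): in every case the target segment becomes identical to its preceding neighbour, copying more than a single feature.
/c/ is the segment targeted by the rule; it sits immediately after /ʒ/, so it assimilates completely and surfaces as [ʒ].

[sʊɳaʒʒo]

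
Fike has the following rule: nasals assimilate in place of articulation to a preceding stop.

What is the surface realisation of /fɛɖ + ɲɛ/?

The rule targets /ɲ/ (voiced palatal nasal), which sits after the trigger /ɖ/ (retroflex).
A voiced retroflex nasal is [ɳ], so the surface segment is [ɳ].

[fɛɖɳɛ]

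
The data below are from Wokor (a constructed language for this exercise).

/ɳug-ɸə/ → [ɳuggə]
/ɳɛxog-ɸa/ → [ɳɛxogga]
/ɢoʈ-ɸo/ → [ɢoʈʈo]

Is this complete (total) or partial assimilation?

Underlying /ɸ/ is realised as [g] next to /g/; /g/ itself does not change.
The output [g] is identical to the trigger /g/ — every feature (place, manner, voicing) has been copied — so this is total assimilation.
The remaining alternation confirms this: /ɸ/ → [ʈ] after /ʈ/ — in each case the output is a copy of the preceding consonant.

total assimilation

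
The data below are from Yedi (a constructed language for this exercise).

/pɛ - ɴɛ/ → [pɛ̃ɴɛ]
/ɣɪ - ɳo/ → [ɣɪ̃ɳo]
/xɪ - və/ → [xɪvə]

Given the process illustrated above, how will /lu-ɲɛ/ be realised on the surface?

[lũɲɛ]

The data show regressive nasality assimilation (vowel nasalisation): /ɛ/ → [ɛ̃] before /ɴ/; /ɪ/ → [ɪ̃] before /ɳ/ — a vowel is nasalised by an immediately following nasal consonant.
No change occurs in [xɪvə] because the vowel at the boundary is adjacent to an oral consonant, not a nasal (/ɪ/ next to /v/).
/u/ sits next to the nasal /ɲ/ and is therefore nasalised to [ũ].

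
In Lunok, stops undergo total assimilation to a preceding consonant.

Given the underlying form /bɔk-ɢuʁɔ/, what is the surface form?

[bɔkkuʁɔ]

/ɢ/ is the segment targeted by the rule; it sits immediately after /k/, so it assimilates completely and surfaces as [k].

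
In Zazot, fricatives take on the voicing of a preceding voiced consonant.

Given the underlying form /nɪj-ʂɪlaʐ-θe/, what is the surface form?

The rule targets /ʂ/ (voiceless retroflex fricative), which sits after the trigger /j/ (voiced).
Changing only its voicing to voiced gives [ʐ] — the voiced retroflex fricative.
At the second juncture, /θ/ likewise becomes [ð] adjacent to /ʐ/.

[nɪjʐɪlaʐðe]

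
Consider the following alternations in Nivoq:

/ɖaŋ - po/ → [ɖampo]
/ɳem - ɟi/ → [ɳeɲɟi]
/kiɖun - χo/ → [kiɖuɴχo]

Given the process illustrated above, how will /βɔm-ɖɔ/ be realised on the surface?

The data show regressive place assimilation: /ŋ/ → [m] before /p/; /m/ → [ɲ] before /ɟ/; /n/ → [ɴ] before /χ/. In each pair only place changes, matching the following consonant, while manner and voice stay constant.
The rule targets /m/ (voiced bilabial nasal), which sits before the trigger /ɖ/ (retroflex).
Changing only its place to retroflex gives [ɳ] — the voiced retroflex nasal.

[βɔɳɖɔ]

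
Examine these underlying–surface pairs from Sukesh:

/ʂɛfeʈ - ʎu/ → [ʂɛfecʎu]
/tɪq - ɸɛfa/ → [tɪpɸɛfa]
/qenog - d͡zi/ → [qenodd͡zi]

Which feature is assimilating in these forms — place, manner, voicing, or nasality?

Underlying /ʈ/ is realised as [c] next to /ʎ/; /ʎ/ itself does not change.
The change retroflex → palatal matches the place of the following /ʎ/, identifying this as place assimilation.
The other alternating forms pattern the same way: /q/ → [p] before /ɸ/ (uvular → bilabial, matching bilabial); /g/ → [d] before /d͡z/ (velar → alveolar, matching alveolar) — only place changes, and always toward the following segment.

place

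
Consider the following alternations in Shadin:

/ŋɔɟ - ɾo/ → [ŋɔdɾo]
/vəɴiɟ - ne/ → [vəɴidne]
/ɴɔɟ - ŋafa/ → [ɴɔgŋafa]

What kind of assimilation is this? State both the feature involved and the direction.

regressive place assimilation

Comparing underlying and surface forms, /ɟ/ → [d] is the alternation; the neighbouring /ɾ/ is constant.
/ɟ/ is palatal while /ɾ/ is alveolar; the output [d] is alveolar, matching the trigger — so the feature that spreads is place.
Manner and voice are unchanged, so the assimilation is partial, not total.
The other alternating forms pattern the same way: /ɟ/ → [d] before /n/ (palatal → alveolar, matching alveolar); /ɟ/ → [g] before /ŋ/ (palatal → velar, matching velar) — only place changes, and always toward the following segment.
Since the segment that changes precedes the conditioning segment, the assimilation is regressive.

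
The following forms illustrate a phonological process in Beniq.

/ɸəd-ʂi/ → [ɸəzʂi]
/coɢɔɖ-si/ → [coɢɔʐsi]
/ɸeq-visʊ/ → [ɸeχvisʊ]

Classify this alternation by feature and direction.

regressive manner assimilation

The segment that alternates is /d/, which surfaces as [z] when adjacent to /ʂ/.
The change stop → fricative matches the manner of the following /ʂ/, identifying this as manner assimilation.
Place and voice are unchanged, so the assimilation is partial, not total.
The same holds elsewhere in the data: /ɖ/ → [ʐ] before /s/ (stop → fricative, matching a fricative); /q/ → [χ] before /v/ (stop → fricative, matching a fricative) — only manner changes, and always toward the following segment.
Since the segment that changes precedes the conditioning segment, the assimilation is regressive.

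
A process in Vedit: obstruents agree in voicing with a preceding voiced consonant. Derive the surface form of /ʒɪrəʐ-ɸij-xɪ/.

[ʒɪrəʐβijɣɪ]

/ɸ/ is a voiceless bilabial fricative. The preceding trigger /ʐ/ is voiced, so /ɸ/ must become voiced as well.
The voiced bilabial fricative is [β], so /ɸ/ → [β].
At the second juncture, /x/ likewise becomes [ɣ] adjacent to /j/.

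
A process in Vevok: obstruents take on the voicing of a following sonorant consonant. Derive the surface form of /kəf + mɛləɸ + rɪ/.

[kəvmɛləβrɪ]

The rule targets /f/ (voiceless labiodental fricative), which sits before the trigger /m/ (voiced).
The voiced labiodental fricative is [v], so /f/ → [v].
The same rule applies at the second boundary: /ɸ/ → [β] next to /r/.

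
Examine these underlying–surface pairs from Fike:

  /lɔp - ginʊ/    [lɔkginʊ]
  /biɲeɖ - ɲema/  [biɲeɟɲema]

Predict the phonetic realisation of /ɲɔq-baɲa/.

[ɲɔpbaɲa]

The data show regressive place assimilation: /p/ → [k] before /g/; /ɖ/ → [ɟ] before /ɲ/. In each pair only place changes, matching the following consonant, while manner and voice stay constant.
/q/ is a voiceless uvular stop. The following trigger /b/ is bilabial, so /q/ must become bilabial as well.
Changing only its place to bilabial gives [p] — the voiceless bilabial stop.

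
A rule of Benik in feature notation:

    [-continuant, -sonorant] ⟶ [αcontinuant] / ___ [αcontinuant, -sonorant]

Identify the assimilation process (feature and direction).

regressive manner assimilation

The shared variable α links the value of [continuant] on the target to that of the neighbouring obstruent. [continuant] distinguishes stops from fricatives — a manner-of-articulation feature — so this is manner assimilation.
Since the environment is written after the underscore, the trigger follows the target; the direction is regressive.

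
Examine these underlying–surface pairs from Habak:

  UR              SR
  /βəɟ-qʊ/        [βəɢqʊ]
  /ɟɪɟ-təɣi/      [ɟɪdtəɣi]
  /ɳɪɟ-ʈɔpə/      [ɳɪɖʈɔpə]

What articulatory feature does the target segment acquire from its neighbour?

Comparing underlying and surface forms, /ɟ/ → [ɢ] is the alternation; the neighbouring /q/ is constant.
The change palatal → uvular matches the place of the following /q/, identifying this as place assimilation.
The other alternating forms pattern the same way: /ɟ/ → [d] before /t/ (palatal → alveolar, matching alveolar); /ɟ/ → [ɖ] before /ʈ/ (palatal → retroflex, matching retroflex) — only place changes, and always toward the following segment.

place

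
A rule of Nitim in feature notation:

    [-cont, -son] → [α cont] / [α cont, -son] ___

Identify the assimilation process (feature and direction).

progressive manner assimilation

The rule copies [cont] (continuancy) from the environment onto the target stops; since [±cont] encodes the stop/fricative manner contrast, the assimilating dimension is manner.
Since the environment is written before the underscore, the trigger precedes the target; the direction is progressive.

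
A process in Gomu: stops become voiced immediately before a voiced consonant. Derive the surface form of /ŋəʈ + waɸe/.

[ŋəɖwaɸe]

The rule targets /ʈ/ (voiceless retroflex stop), which sits before the trigger /w/ (voiced).
Changing only its voicing to voiced gives [ɖ] — the voiced retroflex stop.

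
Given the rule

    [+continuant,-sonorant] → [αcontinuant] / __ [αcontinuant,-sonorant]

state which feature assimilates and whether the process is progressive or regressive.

The rule copies [continuant] (continuancy) from the environment onto the target fricatives; since [±continuant] encodes the stop/fricative manner contrast, the assimilating dimension is manner.
Since the environment is written after the underscore, the trigger follows the target; the direction is regressive.

regressive manner assimilation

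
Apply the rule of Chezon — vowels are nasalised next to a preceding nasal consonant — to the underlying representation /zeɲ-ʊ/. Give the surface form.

The vowel /ʊ/ is adjacent to the preceding nasal /ɲ/, so it acquires [+nasal] and surfaces as [ʊ̃].

[zeɲʊ̃]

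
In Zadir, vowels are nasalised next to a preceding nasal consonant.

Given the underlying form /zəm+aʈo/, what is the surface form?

[zəmãʈo]

/a/ sits next to the nasal /m/ and is therefore nasalised to [ã].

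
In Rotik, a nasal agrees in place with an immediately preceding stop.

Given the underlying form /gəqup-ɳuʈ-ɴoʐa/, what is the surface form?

The rule targets /ɳ/ (voiced retroflex nasal), which sits after the trigger /p/ (bilabial).
Changing only its place to bilabial gives [m] — the voiced bilabial nasal.
At the second juncture, /ɴ/ likewise becomes [ɳ] adjacent to /ʈ/.

[gəqupmuʈɳoʐa]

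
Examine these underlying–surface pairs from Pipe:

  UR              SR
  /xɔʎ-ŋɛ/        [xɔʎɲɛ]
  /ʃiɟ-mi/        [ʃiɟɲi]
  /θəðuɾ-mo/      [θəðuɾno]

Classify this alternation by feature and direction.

progressive place assimilation

The segment that alternates is /ŋ/, which surfaces as [ɲ] when adjacent to /ʎ/.
The change velar → palatal matches the place of the preceding /ʎ/, identifying this as place assimilation.
Manner and voice are unchanged, so the assimilation is partial, not total.
The same holds elsewhere in the data: /m/ → [ɲ] after /ɟ/ (bilabial → palatal, matching palatal); /m/ → [n] after /ɾ/ (bilabial → alveolar, matching alveolar) — only place changes, and always toward the preceding segment.
Since the segment that changes follows the conditioning segment, the assimilation is progressive.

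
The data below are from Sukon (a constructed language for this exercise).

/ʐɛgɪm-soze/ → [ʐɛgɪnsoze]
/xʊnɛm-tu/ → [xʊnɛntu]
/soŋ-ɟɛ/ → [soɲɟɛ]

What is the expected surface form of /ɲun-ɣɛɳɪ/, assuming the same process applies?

[ɲuŋɣɛɳɪ]

The data show regressive place assimilation: /m/ → [n] before /s/; /m/ → [n] before /t/; /ŋ/ → [ɲ] before /ɟ/. In each pair only place changes, matching the following consonant, while manner and voice stay constant.
The rule targets /n/ (voiced alveolar nasal), which sits before the trigger /ɣ/ (velar).
Changing only its place to velar gives [ŋ] — the voiced velar nasal.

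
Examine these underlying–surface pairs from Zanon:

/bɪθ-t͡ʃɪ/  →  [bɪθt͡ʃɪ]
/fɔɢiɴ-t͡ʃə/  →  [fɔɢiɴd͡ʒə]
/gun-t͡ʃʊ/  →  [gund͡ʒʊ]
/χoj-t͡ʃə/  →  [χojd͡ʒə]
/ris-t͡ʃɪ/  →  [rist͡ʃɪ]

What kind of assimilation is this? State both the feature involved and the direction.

progressive voicing assimilation

Comparing underlying and surface forms, /t͡ʃ/ → [d͡ʒ] is the alternation; the neighbouring /ɴ/ is constant.
/t͡ʃ/ is voiceless while /ɴ/ is voiced; the output [d͡ʒ] is voiced, matching the trigger — so the feature that spreads is voicing.
Place and manner are unchanged, so the assimilation is partial, not total.
The same holds elsewhere in the data: /t͡ʃ/ → [d͡ʒ] after /n/ (voiceless → voiced, matching voiced); /t͡ʃ/ → [d͡ʒ] after /j/ (voiceless → voiced, matching voiced) — only voicing changes, and always toward the preceding segment.
Nothing changes in [bɪθt͡ʃɪ], [rist͡ʃɪ]: there the adjacent consonants already agree in voicing (/t͡ʃ/ and /θ/ are both voiceless; /t͡ʃ/ and /s/ are both voiceless), so these forms are consistent with the same rule.
Since the segment that changes follows the conditioning segment, the assimilation is progressive.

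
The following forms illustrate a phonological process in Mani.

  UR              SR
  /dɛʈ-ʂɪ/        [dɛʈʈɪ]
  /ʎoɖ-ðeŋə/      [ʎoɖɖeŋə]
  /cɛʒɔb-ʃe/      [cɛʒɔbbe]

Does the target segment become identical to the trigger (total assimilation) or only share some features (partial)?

Underlying /ð/ is realised as [ɖ] next to /ɖ/; /ɖ/ itself does not change.
The output [ɖ] is identical to the trigger /ɖ/ — every feature (place, manner, voicing) has been copied — so this is total assimilation.
The remaining alternations confirm this: /ʂ/ → [ʈ] after /ʈ/; /ʃ/ → [b] after /b/ — in each case the output is a copy of the preceding consonant.

total assimilation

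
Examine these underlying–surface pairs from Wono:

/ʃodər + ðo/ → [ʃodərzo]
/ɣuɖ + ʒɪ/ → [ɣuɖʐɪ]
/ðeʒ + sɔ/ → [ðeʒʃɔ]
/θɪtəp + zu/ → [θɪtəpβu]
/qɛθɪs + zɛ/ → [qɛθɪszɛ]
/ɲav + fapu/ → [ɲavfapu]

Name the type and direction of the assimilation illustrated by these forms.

The segment that alternates is /ð/, which surfaces as [z] when adjacent to /r/.
/ð/ is dental while /r/ is alveolar; the output [z] is alveolar, matching the trigger — so the feature that spreads is place.
Manner and voice are unchanged, so the assimilation is partial, not total.
The other alternating forms pattern the same way: /ʒ/ → [ʐ] after /ɖ/ (postalveolar → retroflex, matching retroflex); /s/ → [ʃ] after /ʒ/ (alveolar → postalveolar, matching postalveolar); /z/ → [β] after /p/ (alveolar → bilabial, matching bilabial) — only place changes, and always toward the preceding segment.
Nothing changes in [qɛθɪszɛ], [ɲavfapu]: there the adjacent consonants already agree in place (/z/ and /s/ are both alveolar; /f/ and /v/ are both labiodental), so these forms are consistent with the same rule.
Since the segment that changes follows the conditioning segment, the assimilation is progressive.

progressive place assimilation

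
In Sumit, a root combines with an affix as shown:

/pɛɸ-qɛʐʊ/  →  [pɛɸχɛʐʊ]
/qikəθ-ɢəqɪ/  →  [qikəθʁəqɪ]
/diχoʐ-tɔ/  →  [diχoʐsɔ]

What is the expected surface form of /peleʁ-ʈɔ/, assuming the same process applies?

The data show progressive manner assimilation: /q/ → [χ] after /ɸ/; /ɢ/ → [ʁ] after /θ/; /t/ → [s] after /ʐ/. In each pair only manner changes, matching the preceding consonant, while place and voice stay constant.
The rule targets /ʈ/ (voiceless retroflex stop), which sits after the trigger /ʁ/ (fricative).
Changing only its manner to fricative gives [ʂ] — the voiceless retroflex fricative.

[peleʁʂɔ]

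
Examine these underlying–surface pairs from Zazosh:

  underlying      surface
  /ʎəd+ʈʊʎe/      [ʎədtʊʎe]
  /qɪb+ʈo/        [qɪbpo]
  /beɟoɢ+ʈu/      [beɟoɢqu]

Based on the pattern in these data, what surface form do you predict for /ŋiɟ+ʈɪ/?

The data show progressive place assimilation: /ʈ/ → [t] after /d/; /ʈ/ → [p] after /b/; /ʈ/ → [q] after /ɢ/. In each pair only place changes, matching the preceding consonant, while manner and voice stay constant.
/ʈ/ is a voiceless retroflex stop. The preceding trigger /ɟ/ is palatal, so /ʈ/ must become palatal as well.
The voiceless palatal stop is [c], so /ʈ/ → [c].

[ŋiɟcɪ]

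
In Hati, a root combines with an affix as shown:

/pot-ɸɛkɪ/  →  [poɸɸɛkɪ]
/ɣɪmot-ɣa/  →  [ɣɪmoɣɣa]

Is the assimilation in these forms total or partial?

The segment that alternates is /t/, which surfaces as [ɸ] when adjacent to /ɸ/.
The output [ɸ] is identical to the trigger /ɸ/ — every feature (place, manner, voicing) has been copied — so this is total assimilation.
The other form behaves the same way: /t/ → [ɣ] before /ɣ/ — in each case the output is a copy of the following consonant.

total assimilation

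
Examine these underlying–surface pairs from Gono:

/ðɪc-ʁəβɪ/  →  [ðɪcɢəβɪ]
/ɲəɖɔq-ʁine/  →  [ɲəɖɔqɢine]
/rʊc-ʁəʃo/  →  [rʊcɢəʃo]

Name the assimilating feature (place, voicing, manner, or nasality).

Comparing underlying and surface forms, /ʁ/ → [ɢ] is the alternation; the neighbouring /c/ is constant.
/ʁ/ is a fricative while /c/ is a stop; the output [ɢ] is a stop, matching the trigger — so the feature that spreads is manner.
Checking the remaining alternation: /ʁ/ → [ɢ] after /q/ (fricative → stop, matching a stop) — only manner changes, and always toward the preceding segment.

manner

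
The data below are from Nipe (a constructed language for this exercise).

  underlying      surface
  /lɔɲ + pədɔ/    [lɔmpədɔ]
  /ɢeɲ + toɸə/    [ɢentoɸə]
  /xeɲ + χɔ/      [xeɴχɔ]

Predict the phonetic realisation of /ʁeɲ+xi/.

[ʁeŋxi]

The data show regressive place assimilation: /ɲ/ → [m] before /p/; /ɲ/ → [n] before /t/; /ɲ/ → [ɴ] before /χ/. In each pair only place changes, matching the following consonant, while manner and voice stay constant.
/ɲ/ is a voiced palatal nasal. The following trigger /x/ is velar, so /ɲ/ must become velar as well.
Changing only its place to velar gives [ŋ] — the voiced velar nasal.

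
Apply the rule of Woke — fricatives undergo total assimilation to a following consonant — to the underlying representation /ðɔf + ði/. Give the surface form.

/f/ is the segment targeted by the rule; it sits immediately before /ð/, so it assimilates completely and surfaces as [ð].

[ðɔðði]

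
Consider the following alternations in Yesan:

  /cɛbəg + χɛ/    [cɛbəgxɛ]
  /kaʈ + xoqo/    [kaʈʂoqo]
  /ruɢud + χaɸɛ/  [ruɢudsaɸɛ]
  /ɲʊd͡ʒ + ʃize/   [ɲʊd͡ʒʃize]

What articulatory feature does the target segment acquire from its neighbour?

The segment that alternates is /χ/, which surfaces as [x] when adjacent to /g/.
/χ/ is uvular while /g/ is velar; the output [x] is velar, matching the trigger — so the feature that spreads is place.
The other alternating forms pattern the same way: /x/ → [ʂ] after /ʈ/ (velar → retroflex, matching retroflex); /χ/ → [s] after /d/ (uvular → alveolar, matching alveolar) — only place changes, and always toward the preceding segment.
No alternation appears in [ɲʊd͡ʒʃize]: there the adjacent consonants already agree in place (/ʃ/ and /d͡ʒ/ are both postalveolar), so this form is consistent with the same rule.

place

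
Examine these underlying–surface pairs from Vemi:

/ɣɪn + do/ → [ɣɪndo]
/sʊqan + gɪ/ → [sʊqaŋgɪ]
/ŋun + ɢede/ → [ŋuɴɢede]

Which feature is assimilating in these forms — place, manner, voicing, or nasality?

place

The segment that alternates is /n/, which surfaces as [ŋ] when adjacent to /g/.
The change alveolar → velar matches the place of the following /g/, identifying this as place assimilation.
Checking the remaining alternation: /n/ → [ɴ] before /ɢ/ (alveolar → uvular, matching uvular) — only place changes, and always toward the following segment.
Nothing changes in [ɣɪndo]: there the adjacent consonants already agree in place (/n/ and /d/ are both alveolar), so this form is consistent with the same rule.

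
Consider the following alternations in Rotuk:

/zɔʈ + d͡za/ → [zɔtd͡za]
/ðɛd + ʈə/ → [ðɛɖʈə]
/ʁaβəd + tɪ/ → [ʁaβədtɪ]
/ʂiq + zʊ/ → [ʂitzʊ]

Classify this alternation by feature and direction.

regressive place assimilation

Comparing underlying and surface forms, /ʈ/ → [t] is the alternation; the neighbouring /d͡z/ is constant.
/ʈ/ is retroflex while /d͡z/ is alveolar; the output [t] is alveolar, matching the trigger — so the feature that spreads is place.
Manner and voice are unchanged, so the assimilation is partial, not total.
The same holds elsewhere in the data: /d/ → [ɖ] before /ʈ/ (alveolar → retroflex, matching retroflex); /q/ → [t] before /z/ (uvular → alveolar, matching alveolar) — only place changes, and always toward the following segment.
Nothing changes in [ʁaβədtɪ]: there the adjacent consonants already agree in place (/d/ and /t/ are both alveolar), so this form is consistent with the same rule.
Since the segment that changes precedes the conditioning segment, the assimilation is regressive.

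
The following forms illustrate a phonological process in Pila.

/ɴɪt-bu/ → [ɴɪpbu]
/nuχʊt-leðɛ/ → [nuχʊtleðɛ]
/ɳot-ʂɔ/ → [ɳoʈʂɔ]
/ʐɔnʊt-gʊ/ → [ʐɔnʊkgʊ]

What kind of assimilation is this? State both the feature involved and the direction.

Comparing underlying and surface forms, /t/ → [p] is the alternation; the neighbouring /b/ is constant.
/t/ is alveolar while /b/ is bilabial; the output [p] is bilabial, matching the trigger — so the feature that spreads is place.
Manner and voice are unchanged, so the assimilation is partial, not total.
Checking the remaining alternations: /t/ → [ʈ] before /ʂ/ (alveolar → retroflex, matching retroflex); /t/ → [k] before /g/ (alveolar → velar, matching velar) — only place changes, and always toward the following segment.
Nothing changes in [nuχʊtleðɛ]: there the adjacent consonants already agree in place (/t/ and /l/ are both alveolar), so this form is consistent with the same rule.
Since the segment that changes precedes the conditioning segment, the assimilation is regressive.

regressive place assimilation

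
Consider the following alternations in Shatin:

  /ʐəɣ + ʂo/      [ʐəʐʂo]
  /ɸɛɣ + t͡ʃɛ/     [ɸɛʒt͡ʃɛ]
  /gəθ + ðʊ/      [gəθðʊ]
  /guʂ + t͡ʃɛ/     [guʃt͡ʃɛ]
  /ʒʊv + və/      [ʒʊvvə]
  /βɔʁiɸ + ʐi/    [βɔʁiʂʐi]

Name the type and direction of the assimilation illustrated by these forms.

regressive place assimilation

Comparing underlying and surface forms, /ɣ/ → [ʐ] is the alternation; the neighbouring /ʂ/ is constant.
The change velar → retroflex matches the place of the following /ʂ/, identifying this as place assimilation.
Manner and voice are unchanged, so the assimilation is partial, not total.
The same holds elsewhere in the data: /ɣ/ → [ʒ] before /t͡ʃ/ (velar → postalveolar, matching postalveolar); /ʂ/ → [ʃ] before /t͡ʃ/ (retroflex → postalveolar, matching postalveolar); /ɸ/ → [ʂ] before /ʐ/ (bilabial → retroflex, matching retroflex) — only place changes, and always toward the following segment.
Nothing changes in [gəθðʊ], [ʒʊvvə]: there the adjacent consonants already agree in place (/θ/ and /ð/ are both dental; /v/ and /v/ are both labiodental), so these forms are consistent with the same rule.
Since the segment that changes precedes the conditioning segment, the assimilation is regressive.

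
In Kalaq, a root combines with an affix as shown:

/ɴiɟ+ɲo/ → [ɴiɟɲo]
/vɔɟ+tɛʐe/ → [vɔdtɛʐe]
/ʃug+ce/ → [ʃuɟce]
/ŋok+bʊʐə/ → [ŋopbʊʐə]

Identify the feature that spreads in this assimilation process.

Comparing underlying and surface forms, /ɟ/ → [d] is the alternation; the neighbouring /t/ is constant.
The change palatal → alveolar matches the place of the following /t/, identifying this as place assimilation.
The other alternating forms pattern the same way: /g/ → [ɟ] before /c/ (velar → palatal, matching palatal); /k/ → [p] before /b/ (velar → bilabial, matching bilabial) — only place changes, and always toward the following segment.
No alternation appears in [ɴiɟɲo]: there the adjacent consonants already agree in place (/ɟ/ and /ɲ/ are both palatal), so this form is consistent with the same rule.

place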